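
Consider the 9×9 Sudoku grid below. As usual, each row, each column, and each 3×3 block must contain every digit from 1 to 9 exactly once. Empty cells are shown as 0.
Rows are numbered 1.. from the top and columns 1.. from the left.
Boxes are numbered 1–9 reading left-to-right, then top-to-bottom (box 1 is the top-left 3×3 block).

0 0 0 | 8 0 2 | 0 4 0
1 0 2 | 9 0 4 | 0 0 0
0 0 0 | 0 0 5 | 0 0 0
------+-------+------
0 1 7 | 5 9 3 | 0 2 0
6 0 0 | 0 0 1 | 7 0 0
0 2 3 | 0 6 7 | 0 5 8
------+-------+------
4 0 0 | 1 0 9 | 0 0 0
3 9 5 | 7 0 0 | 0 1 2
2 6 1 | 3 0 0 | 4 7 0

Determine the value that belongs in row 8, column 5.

Cell row 8, column 5 itself could take any of {4, 8} by direct elimination.
Consider where 4 can go in box 8.
row 7, column 5 is out (row 7 already has a 4).
row 8, column 6 is out (column 6 already has a 4).
row 9, column 5 is out (row 9 already has a 4).
row 9, column 6 is out (row 9 already has a 4).
So the only cell in box 8 that can hold 4 is row 8, column 5.
Therefore row 8, column 5 = 4.

4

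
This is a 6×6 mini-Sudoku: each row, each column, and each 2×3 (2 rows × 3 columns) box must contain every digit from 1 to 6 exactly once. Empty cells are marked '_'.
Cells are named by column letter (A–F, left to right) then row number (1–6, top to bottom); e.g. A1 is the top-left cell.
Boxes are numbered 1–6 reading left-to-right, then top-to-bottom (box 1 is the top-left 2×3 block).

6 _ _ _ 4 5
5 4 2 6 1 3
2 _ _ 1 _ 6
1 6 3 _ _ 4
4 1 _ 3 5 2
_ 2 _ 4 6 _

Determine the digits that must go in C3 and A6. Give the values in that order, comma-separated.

For C3:
  Consider where 4 can go in column C.
  C1 is out (row 1 already has a 4).
  C5 is out (row 5 already has a 4).
  C6 is out (row 6 already has a 4).
  So the only cell in column C that can hold 4 is C3.
  So C3 = 4.
For A6:
  Row 6 already contains {2, 4, 6}.
  Column A already contains {1, 2, 4, 5, 6}.
  Its 2×3 block (box 5) already contains {1, 2, 4}.
  The only value from 1–6 not eliminated is 3, so A6 = 3.

4,3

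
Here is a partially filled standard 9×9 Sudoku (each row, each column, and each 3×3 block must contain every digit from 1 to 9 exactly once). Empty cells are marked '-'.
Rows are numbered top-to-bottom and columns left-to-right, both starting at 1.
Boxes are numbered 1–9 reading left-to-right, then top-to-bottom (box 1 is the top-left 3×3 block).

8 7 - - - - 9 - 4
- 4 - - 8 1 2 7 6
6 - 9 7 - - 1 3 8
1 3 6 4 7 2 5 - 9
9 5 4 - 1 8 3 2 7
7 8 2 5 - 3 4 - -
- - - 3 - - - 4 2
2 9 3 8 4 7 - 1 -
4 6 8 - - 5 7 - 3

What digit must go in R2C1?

3

Cell R2C1 itself could take any of {3, 5} by direct elimination.
Consider where 3 can go in box 1.
R1C3 is out (column 3 already has a 3).
R2C3 is out (column 3 already has a 3).
R3C2 is out (row 3 already has a 3).
So the only cell in box 1 that can hold 3 is R2C1.
Therefore R2C1 = 3.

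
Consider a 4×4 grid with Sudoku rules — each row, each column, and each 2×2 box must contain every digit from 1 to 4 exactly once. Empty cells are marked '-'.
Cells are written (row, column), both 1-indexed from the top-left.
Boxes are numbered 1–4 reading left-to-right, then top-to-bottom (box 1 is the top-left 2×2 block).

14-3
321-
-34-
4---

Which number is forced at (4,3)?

Cell (4,3) itself could take any of {2, 3} by direct elimination.
Consider where 3 can go in box 4.
(3,4) is out (row 3 already has a 3).
(4,4) is out (column 4 already has a 3).
So the only cell in box 4 that can hold 3 is (4,3).
Therefore (4,3) = 3.

3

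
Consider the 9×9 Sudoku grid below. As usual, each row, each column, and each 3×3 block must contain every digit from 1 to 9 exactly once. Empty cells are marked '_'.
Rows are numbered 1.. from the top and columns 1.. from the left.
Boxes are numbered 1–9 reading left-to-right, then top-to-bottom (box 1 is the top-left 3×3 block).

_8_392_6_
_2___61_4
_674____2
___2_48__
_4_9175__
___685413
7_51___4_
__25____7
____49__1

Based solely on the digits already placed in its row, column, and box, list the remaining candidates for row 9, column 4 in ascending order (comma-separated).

Row 9 already contains {1, 4, 9}.
Column 4 already contains {1, 2, 3, 4, 5, 6, 9}.
Its 3×3 block (box 8) already contains {1, 4, 5, 9}.
Removing those from 1–9 leaves {7, 8} as the candidates for row 9, column 4.

7,8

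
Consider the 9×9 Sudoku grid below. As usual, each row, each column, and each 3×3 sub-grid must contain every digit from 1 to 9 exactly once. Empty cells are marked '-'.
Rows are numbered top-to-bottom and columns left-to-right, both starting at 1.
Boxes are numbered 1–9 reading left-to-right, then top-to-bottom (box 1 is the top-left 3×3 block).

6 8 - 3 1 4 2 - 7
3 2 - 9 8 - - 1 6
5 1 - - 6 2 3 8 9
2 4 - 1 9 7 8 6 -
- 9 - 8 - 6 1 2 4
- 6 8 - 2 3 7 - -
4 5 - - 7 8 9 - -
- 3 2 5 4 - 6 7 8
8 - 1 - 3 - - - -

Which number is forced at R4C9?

3

Cell R4C9 itself could take any of {3, 5} by direct elimination.
Consider where 3 can go in box 6.
R6C8 is out (row 6 already has a 3).
R6C9 is out (row 6 already has a 3).
So the only cell in box 6 that can hold 3 is R4C9.
Therefore R4C9 = 3.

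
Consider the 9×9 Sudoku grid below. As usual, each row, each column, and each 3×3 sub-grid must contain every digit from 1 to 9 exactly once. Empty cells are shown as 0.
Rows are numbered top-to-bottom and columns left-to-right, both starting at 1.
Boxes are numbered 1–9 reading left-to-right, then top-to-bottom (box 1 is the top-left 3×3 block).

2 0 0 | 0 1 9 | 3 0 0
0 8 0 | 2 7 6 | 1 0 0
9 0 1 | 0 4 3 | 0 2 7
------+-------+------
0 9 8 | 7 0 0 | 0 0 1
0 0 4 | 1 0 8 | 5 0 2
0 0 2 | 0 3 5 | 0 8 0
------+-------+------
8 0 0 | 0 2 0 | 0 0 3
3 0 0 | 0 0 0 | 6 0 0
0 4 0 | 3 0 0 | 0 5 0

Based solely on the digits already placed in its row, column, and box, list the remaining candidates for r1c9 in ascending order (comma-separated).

4,5,6,8

Row 1 already contains {1, 2, 3, 9}.
Column 9 already contains {1, 2, 3, 7}.
Its 3×3 block (box 3) already contains {1, 2, 3, 7}.
Removing those from 1–9 leaves {4, 5, 6, 8} as the candidates for r1c9.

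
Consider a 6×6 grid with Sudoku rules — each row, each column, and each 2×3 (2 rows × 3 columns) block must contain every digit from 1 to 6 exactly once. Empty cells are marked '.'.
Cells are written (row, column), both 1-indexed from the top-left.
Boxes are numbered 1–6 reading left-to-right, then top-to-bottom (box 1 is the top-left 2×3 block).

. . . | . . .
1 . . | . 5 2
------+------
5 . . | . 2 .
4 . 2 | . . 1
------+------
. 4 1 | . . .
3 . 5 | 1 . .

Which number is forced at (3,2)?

Cell (3,2) itself could take any of {1, 3, 6} by direct elimination.
Consider where 1 can go in column 2.
(1,2) is out (box 1 already has a 1).
(2,2) is out (row 2 already has a 1).
(4,2) is out (row 4 already has a 1).
(6,2) is out (row 6 already has a 1).
So the only cell in column 2 that can hold 1 is (3,2).
Therefore (3,2) = 1.

1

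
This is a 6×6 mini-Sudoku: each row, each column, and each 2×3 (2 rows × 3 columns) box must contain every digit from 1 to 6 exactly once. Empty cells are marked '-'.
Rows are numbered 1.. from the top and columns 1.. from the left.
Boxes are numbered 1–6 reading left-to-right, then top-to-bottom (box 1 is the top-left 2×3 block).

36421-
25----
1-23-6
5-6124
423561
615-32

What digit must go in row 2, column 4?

6

Cell row 2, column 4 itself could take any of {4, 6} by direct elimination.
Consider where 6 can go in box 2.
row 1, column 6 is out (row 1 already has a 6).
row 2, column 5 is out (column 5 already has a 6).
row 2, column 6 is out (column 6 already has a 6).
So the only cell in box 2 that can hold 6 is row 2, column 4.
Therefore row 2, column 4 = 6.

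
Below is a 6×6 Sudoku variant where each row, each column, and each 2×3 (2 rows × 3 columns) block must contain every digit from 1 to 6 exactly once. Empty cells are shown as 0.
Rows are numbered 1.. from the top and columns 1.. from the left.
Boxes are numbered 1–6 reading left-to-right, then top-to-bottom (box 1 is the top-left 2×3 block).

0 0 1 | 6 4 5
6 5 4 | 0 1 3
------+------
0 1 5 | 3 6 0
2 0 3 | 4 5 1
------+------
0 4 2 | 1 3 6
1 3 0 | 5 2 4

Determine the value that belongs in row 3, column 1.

Row 3 already contains {1, 3, 5, 6}.
Column 1 already contains {1, 2, 6}.
Its 2×3 block (box 3) already contains {1, 2, 3, 5}.
The only value from 1–6 not eliminated is 4, so row 3, column 1 = 4.

4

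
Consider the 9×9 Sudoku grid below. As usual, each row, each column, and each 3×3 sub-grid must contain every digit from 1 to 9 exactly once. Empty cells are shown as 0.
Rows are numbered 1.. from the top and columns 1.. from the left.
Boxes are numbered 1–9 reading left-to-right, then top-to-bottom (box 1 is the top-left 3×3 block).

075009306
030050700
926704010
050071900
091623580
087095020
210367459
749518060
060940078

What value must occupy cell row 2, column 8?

Cell row 2, column 8 itself could take any of {4, 9} by direct elimination.
Consider where 9 can go in column 8.
row 1, column 8 is out (row 1 already has a 9).
row 4, column 8 is out (row 4 already has a 9).
So the only cell in column 8 that can hold 9 is row 2, column 8.
Therefore row 2, column 8 = 9.

9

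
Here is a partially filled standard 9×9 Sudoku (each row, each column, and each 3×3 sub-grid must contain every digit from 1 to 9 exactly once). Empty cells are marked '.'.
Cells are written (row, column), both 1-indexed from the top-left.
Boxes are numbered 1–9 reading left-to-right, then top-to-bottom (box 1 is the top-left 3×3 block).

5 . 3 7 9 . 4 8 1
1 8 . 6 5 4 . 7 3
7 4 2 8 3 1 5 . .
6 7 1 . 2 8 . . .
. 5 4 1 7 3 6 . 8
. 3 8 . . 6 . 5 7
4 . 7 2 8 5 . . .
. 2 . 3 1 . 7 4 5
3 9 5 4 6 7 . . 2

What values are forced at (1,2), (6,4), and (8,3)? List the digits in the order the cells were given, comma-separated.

For (1,2):
  Row 1 already contains {1, 3, 4, 5, 7, 8, 9}.
  Column 2 already contains {2, 3, 4, 5, 7, 8, 9}.
  Its 3×3 block (box 1) already contains {1, 2, 3, 4, 5, 7, 8}.
  The only value from 1–9 not eliminated is 6, so (1,2) = 6.
For (6,4):
  Row 6 already contains {3, 5, 6, 7, 8}.
  Column 4 already contains {1, 2, 3, 4, 6, 7, 8}.
  Its 3×3 block (box 5) already contains {1, 2, 3, 6, 7, 8}.
  The only value from 1–9 not eliminated is 9, so (6,4) = 9.
For (8,3):
  Row 8 already contains {1, 2, 3, 4, 5, 7}.
  Column 3 already contains {1, 2, 3, 4, 5, 7, 8}.
  Its 3×3 block (box 7) already contains {2, 3, 4, 5, 7, 9}.
  The only value from 1–9 not eliminated is 6, so (8,3) = 6.

6,9,6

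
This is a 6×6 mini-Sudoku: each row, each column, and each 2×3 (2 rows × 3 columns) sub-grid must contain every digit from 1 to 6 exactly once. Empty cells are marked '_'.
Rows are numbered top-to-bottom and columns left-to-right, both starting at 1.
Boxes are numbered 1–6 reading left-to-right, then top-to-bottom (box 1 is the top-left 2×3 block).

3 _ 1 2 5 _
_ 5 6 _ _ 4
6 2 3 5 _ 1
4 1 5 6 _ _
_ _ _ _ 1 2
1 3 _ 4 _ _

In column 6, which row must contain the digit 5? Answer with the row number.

Consider where 5 can go in column 6.
r1c6 is out (row 1 already has a 5).
r4c6 is out (row 4 already has a 5).
So the only cell in column 6 that can hold 5 is r6c6.
That is row 6.

6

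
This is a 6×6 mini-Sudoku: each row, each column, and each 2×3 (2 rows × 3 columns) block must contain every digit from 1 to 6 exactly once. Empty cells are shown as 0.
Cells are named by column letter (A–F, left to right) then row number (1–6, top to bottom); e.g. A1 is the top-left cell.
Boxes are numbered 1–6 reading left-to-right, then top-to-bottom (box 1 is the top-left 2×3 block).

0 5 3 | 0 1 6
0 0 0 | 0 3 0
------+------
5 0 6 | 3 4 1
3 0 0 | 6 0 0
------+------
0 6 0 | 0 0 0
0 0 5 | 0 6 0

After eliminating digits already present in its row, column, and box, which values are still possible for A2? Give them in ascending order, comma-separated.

Row 2 already contains {3}.
Column A already contains {3, 5}.
Its 2×3 block (box 1) already contains {3, 5}.
Removing those from 1–6 leaves {1, 2, 4, 6} as the candidates for A2.

1,2,4,6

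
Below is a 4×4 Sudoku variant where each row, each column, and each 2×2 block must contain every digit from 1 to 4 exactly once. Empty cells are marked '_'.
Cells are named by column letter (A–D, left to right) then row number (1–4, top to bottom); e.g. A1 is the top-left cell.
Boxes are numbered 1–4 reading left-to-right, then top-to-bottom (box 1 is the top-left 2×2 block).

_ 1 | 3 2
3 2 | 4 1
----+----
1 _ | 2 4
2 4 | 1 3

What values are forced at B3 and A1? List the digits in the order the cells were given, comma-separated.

3,4

For B3:
  Row 3 already contains {1, 2, 4}.
  Column B already contains {1, 2, 4}.
  Its 2×2 block (box 3) already contains {1, 2, 4}.
  The only value from 1–4 not eliminated is 3, so B3 = 3.
For A1:
  Row 1 already contains {1, 2, 3}.
  Column A already contains {1, 2, 3}.
  Its 2×2 block (box 1) already contains {1, 2, 3}.
  The only value from 1–4 not eliminated is 4, so A1 = 4.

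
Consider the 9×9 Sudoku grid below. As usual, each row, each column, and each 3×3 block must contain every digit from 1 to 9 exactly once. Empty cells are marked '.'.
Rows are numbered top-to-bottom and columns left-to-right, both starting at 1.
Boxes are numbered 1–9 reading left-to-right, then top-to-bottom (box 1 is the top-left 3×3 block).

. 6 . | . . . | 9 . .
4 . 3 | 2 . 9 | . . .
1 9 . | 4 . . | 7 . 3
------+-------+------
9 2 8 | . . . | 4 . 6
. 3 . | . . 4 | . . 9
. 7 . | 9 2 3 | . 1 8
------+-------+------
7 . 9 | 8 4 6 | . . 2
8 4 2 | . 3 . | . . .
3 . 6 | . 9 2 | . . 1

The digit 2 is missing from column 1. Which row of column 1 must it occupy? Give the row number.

1

Consider where 2 can go in column 1.
r5c1 is out (box 4 already has a 2).
r6c1 is out (row 6 already has a 2).
So the only cell in column 1 that can hold 2 is r1c1.
That is row 1.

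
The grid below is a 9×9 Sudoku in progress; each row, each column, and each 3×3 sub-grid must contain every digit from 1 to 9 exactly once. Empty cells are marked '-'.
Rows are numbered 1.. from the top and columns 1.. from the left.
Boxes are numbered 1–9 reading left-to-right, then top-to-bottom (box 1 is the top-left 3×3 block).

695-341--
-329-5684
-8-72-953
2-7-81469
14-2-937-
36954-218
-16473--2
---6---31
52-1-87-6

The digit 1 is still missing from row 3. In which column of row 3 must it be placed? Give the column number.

3

Consider where 1 can go in row 3.
row 3, column 1 is out (column 1 already has a 1).
row 3, column 6 is out (column 6 already has a 1).
So the only cell in row 3 that can hold 1 is row 3, column 3.
That is column 3.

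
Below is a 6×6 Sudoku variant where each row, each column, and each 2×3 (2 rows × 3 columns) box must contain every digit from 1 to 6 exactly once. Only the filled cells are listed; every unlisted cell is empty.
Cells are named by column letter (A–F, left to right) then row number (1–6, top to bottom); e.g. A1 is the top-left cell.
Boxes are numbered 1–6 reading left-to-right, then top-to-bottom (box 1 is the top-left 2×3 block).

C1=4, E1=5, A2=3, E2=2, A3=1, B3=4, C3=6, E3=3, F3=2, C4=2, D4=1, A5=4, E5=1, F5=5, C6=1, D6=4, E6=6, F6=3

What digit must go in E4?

4

Row 4 already contains {1, 2}.
Column E already contains {1, 2, 3, 5, 6}.
Its 2×3 block (box 4) already contains {1, 2, 3}.
The only value from 1–6 not eliminated is 4, so E4 = 4.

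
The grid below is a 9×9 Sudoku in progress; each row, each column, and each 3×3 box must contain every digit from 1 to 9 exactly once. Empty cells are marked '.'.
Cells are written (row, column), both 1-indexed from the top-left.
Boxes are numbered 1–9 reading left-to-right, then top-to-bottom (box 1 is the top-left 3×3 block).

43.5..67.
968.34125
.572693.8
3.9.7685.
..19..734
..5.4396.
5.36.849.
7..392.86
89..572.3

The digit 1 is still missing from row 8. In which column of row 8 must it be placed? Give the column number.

Consider where 1 can go in row 8.
(8,3) is out (column 3 already has a 1).
(8,7) is out (column 7 already has a 1).
So the only cell in row 8 that can hold 1 is (8,2).
That is column 2.

2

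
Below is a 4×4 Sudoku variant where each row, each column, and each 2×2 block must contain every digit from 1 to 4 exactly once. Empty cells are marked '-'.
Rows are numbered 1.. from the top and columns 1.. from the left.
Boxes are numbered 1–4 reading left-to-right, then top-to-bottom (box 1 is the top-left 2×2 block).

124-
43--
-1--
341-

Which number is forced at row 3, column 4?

4

Cell row 3, column 4 itself could take any of {2, 3, 4} by direct elimination.
Consider where 4 can go in column 4.
row 1, column 4 is out (row 1 already has a 4).
row 2, column 4 is out (row 2 already has a 4).
row 4, column 4 is out (row 4 already has a 4).
So the only cell in column 4 that can hold 4 is row 3, column 4.
Therefore row 3, column 4 = 4.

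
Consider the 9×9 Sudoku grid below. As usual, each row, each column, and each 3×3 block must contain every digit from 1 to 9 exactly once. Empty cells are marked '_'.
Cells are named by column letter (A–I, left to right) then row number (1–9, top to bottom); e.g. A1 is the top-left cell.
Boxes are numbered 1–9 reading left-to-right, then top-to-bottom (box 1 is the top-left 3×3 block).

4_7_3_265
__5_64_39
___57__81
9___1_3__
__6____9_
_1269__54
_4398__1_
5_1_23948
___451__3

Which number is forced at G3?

4

Row 3 already contains {1, 5, 7, 8}.
Column G already contains {2, 3, 9}.
Its 3×3 block (box 3) already contains {1, 2, 3, 5, 6, 8, 9}.
The only value from 1–9 not eliminated is 4, so G3 = 4.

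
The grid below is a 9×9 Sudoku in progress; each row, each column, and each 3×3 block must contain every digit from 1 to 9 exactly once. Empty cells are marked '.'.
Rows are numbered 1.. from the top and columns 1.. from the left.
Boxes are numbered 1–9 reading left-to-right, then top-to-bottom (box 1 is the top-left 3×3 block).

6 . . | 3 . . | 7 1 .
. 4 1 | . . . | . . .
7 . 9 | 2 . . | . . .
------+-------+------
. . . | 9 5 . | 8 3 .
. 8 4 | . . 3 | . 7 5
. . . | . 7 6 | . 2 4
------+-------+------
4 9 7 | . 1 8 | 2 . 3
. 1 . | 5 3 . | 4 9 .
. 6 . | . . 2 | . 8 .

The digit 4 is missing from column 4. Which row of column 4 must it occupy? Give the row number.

9

Consider where 4 can go in column 4.
row 2, column 4 is out (row 2 already has a 4).
row 5, column 4 is out (row 5 already has a 4).
row 6, column 4 is out (row 6 already has a 4).
row 7, column 4 is out (row 7 already has a 4).
So the only cell in column 4 that can hold 4 is row 9, column 4.
That is row 9.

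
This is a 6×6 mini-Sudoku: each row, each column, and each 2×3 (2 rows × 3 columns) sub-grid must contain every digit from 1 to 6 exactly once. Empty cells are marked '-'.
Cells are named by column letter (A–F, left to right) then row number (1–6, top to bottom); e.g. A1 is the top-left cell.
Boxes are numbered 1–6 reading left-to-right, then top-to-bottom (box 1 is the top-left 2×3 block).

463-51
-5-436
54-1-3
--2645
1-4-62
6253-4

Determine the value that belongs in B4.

1

Cell B4 itself could take any of {1, 3} by direct elimination.
Consider where 1 can go in column B.
B5 is out (row 5 already has a 1).
So the only cell in column B that can hold 1 is B4.
Therefore B4 = 1.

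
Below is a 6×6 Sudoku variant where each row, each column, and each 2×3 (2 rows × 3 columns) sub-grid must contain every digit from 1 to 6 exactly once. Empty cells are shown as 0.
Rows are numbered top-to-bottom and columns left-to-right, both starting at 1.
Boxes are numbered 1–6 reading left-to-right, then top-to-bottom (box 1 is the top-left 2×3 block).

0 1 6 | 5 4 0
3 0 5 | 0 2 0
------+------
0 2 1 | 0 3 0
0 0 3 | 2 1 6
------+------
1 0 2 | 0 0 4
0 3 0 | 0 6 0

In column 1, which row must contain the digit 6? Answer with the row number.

Consider where 6 can go in column 1.
R1C1 is out (row 1 already has a 6).
R4C1 is out (row 4 already has a 6).
R6C1 is out (row 6 already has a 6).
So the only cell in column 1 that can hold 6 is R3C1.
That is row 3.

3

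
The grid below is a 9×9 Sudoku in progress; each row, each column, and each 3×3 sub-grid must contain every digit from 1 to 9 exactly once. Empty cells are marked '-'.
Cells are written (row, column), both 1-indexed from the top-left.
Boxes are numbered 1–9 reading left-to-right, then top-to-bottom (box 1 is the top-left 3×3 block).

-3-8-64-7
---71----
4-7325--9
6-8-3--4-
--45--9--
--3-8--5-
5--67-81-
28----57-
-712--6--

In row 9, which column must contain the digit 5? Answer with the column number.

5

Consider where 5 can go in row 9.
(9,1) is out (column 1 already has a 5).
(9,6) is out (column 6 already has a 5).
(9,8) is out (column 8 already has a 5).
(9,9) is out (box 9 already has a 5).
So the only cell in row 9 that can hold 5 is (9,5).
That is column 5.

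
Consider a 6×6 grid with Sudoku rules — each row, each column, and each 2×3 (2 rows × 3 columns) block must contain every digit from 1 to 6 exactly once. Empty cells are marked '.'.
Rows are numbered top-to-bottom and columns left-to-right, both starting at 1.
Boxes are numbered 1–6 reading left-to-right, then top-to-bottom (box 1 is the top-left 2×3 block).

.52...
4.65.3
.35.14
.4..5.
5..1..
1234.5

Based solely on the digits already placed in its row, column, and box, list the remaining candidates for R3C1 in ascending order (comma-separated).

2,6

Row 3 already contains {1, 3, 4, 5}.
Column 1 already contains {1, 4, 5}.
Its 2×3 block (box 3) already contains {3, 4, 5}.
Removing those from 1–6 leaves {2, 6} as the candidates for R3C1.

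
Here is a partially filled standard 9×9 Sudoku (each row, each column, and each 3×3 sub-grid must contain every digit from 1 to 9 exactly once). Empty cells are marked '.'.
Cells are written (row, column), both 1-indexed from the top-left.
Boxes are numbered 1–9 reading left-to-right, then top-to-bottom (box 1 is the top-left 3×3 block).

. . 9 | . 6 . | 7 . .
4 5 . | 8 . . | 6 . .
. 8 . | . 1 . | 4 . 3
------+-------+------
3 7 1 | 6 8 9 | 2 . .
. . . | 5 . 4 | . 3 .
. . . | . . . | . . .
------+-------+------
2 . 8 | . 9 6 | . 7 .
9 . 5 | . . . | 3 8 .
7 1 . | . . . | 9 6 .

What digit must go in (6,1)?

Cell (6,1) itself could take any of {5, 6, 8} by direct elimination.
Consider where 5 can go in column 1.
(1,1) is out (box 1 already has a 5).
(3,1) is out (box 1 already has a 5).
(5,1) is out (row 5 already has a 5).
So the only cell in column 1 that can hold 5 is (6,1).
Therefore (6,1) = 5.

5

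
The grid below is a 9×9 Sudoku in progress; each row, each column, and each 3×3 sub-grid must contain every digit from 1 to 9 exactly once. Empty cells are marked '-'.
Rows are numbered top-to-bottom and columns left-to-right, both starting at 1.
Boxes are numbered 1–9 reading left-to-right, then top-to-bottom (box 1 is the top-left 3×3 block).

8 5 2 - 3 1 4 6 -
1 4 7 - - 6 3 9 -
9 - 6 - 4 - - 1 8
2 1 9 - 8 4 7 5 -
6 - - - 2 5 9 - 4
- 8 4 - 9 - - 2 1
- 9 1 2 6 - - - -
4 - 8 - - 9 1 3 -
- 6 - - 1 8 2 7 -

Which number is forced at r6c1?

Cell r6c1 itself could take any of {3, 5, 7} by direct elimination.
Consider where 5 can go in box 4.
r5c2 is out (row 5 already has a 5).
r5c3 is out (row 5 already has a 5).
So the only cell in box 4 that can hold 5 is r6c1.
Therefore r6c1 = 5.

5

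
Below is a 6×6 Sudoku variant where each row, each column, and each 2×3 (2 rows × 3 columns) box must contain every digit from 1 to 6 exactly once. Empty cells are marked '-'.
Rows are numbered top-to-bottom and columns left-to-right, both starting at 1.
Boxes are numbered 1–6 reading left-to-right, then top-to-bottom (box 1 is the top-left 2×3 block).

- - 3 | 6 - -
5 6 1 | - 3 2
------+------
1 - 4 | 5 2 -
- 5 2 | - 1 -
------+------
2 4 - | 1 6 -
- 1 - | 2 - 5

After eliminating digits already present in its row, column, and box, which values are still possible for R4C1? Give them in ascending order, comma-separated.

3,6

Row 4 already contains {1, 2, 5}.
Column 1 already contains {1, 2, 5}.
Its 2×3 block (box 3) already contains {1, 2, 4, 5}.
Removing those from 1–6 leaves {3, 6} as the candidates for R4C1.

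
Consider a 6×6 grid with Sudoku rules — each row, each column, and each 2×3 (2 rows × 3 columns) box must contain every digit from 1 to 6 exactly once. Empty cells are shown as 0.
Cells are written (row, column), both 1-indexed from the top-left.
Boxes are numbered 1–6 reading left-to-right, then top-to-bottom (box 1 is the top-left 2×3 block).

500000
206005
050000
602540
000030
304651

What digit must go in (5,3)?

Cell (5,3) itself could take any of {1, 5} by direct elimination.
Consider where 5 can go in row 5.
(5,1) is out (column 1 already has a 5).
(5,2) is out (column 2 already has a 5).
(5,4) is out (column 4 already has a 5).
(5,6) is out (column 6 already has a 5).
So the only cell in row 5 that can hold 5 is (5,3).
Therefore (5,3) = 5.

5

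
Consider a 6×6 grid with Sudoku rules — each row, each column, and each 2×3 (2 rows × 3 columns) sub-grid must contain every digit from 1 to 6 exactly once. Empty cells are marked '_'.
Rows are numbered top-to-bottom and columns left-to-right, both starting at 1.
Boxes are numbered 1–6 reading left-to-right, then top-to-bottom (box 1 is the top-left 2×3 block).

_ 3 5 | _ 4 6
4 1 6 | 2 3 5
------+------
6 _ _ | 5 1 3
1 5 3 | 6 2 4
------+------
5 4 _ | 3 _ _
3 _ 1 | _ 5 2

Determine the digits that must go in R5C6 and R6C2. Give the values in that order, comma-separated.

1,6

For R5C6:
  Row 5 already contains {3, 4, 5}.
  Column 6 already contains {2, 3, 4, 5, 6}.
  Its 2×3 block (box 6) already contains {2, 3, 5}.
  The only value from 1–6 not eliminated is 1, so R5C6 = 1.
For R6C2:
  Row 6 already contains {1, 2, 3, 5}.
  Column 2 already contains {1, 3, 4, 5}.
  Its 2×3 block (box 5) already contains {1, 3, 4, 5}.
  The only value from 1–6 not eliminated is 6, so R6C2 = 6.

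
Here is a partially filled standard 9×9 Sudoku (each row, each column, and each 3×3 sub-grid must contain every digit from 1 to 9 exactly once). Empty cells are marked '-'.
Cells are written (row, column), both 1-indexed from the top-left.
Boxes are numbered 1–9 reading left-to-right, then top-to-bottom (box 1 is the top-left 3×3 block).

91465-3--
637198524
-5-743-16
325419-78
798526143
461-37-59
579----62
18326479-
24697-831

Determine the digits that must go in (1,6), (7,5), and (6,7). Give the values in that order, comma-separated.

2,8,2

For (1,6):
  Row 1 already contains {1, 3, 4, 5, 6, 9}.
  Column 6 already contains {3, 4, 6, 7, 8, 9}.
  Its 3×3 block (box 2) already contains {1, 3, 4, 5, 6, 7, 8, 9}.
  The only value from 1–9 not eliminated is 2, so (1,6) = 2.
For (7,5):
  Row 7 already contains {2, 5, 6, 7, 9}.
  Column 5 already contains {1, 2, 3, 4, 5, 6, 7, 9}.
  Its 3×3 block (box 8) already contains {2, 4, 6, 7, 9}.
  The only value from 1–9 not eliminated is 8, so (7,5) = 8.
For (6,7):
  Row 6 already contains {1, 3, 4, 5, 6, 7, 9}.
  Column 7 already contains {1, 3, 5, 7, 8}.
  Its 3×3 block (box 6) already contains {1, 3, 4, 5, 7, 8, 9}.
  The only value from 1–9 not eliminated is 2, so (6,7) = 2.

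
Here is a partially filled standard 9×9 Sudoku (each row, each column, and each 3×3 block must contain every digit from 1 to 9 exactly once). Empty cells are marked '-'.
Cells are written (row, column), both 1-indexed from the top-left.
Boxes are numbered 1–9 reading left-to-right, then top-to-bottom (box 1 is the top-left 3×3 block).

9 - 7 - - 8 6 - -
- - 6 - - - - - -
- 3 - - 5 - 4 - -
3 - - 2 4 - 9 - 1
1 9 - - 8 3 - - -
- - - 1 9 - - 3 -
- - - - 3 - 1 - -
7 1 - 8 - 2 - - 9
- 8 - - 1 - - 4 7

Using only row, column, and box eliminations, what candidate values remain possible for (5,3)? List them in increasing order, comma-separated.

Row 5 already contains {1, 3, 8, 9}.
Column 3 already contains {6, 7}.
Its 3×3 block (box 4) already contains {1, 3, 9}.
Removing those from 1–9 leaves {2, 4, 5} as the candidates for (5,3).

2,4,5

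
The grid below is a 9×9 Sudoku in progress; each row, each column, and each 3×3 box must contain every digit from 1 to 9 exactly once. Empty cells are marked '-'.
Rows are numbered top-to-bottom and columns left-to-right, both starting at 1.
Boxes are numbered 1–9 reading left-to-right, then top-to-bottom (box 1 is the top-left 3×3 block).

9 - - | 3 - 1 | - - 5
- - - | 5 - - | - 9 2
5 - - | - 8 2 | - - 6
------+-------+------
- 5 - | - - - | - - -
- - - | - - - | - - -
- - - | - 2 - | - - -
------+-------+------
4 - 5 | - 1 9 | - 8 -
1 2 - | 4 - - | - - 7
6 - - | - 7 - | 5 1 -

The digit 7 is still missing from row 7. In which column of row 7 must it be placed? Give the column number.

Consider where 7 can go in row 7.
r7c4 is out (box 8 already has a 7).
r7c7 is out (box 9 already has a 7).
r7c9 is out (column 9 already has a 7).
So the only cell in row 7 that can hold 7 is r7c2.
That is column 2.

2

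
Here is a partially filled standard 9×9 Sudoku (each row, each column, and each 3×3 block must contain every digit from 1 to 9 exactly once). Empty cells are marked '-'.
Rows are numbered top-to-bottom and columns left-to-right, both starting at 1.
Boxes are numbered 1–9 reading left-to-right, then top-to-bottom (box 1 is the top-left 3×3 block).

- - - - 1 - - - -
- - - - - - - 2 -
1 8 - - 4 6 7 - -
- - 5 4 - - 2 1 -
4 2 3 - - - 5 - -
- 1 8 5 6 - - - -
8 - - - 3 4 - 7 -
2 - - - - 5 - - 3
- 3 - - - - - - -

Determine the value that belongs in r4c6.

Cell r4c6 itself could take any of {3, 7, 8, 9} by direct elimination.
Consider where 3 can go in row 4.
r4c1 is out (box 4 already has a 3).
r4c2 is out (column 2 already has a 3).
r4c5 is out (column 5 already has a 3).
r4c9 is out (column 9 already has a 3).
So the only cell in row 4 that can hold 3 is r4c6.
Therefore r4c6 = 3.

3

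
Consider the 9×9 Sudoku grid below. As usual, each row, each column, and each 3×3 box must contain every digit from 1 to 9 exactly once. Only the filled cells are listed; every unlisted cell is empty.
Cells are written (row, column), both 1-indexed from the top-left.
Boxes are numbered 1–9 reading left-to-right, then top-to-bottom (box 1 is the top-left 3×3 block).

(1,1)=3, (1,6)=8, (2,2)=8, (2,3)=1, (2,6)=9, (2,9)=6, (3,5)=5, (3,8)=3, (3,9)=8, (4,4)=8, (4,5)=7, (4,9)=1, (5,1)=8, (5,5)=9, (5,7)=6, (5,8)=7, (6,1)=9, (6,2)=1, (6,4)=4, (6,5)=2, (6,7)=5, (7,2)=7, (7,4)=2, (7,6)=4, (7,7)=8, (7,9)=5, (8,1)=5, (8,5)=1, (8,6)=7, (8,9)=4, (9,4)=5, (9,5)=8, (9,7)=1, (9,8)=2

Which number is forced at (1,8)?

Cell (1,8) itself could take any of {1, 4, 5, 9} by direct elimination.
Consider where 1 can go in column 8.
(2,8) is out (row 2 already has a 1).
(4,8) is out (row 4 already has a 1).
(6,8) is out (row 6 already has a 1).
(7,8) is out (box 9 already has a 1).
(8,8) is out (row 8 already has a 1).
So the only cell in column 8 that can hold 1 is (1,8).
Therefore (1,8) = 1.

1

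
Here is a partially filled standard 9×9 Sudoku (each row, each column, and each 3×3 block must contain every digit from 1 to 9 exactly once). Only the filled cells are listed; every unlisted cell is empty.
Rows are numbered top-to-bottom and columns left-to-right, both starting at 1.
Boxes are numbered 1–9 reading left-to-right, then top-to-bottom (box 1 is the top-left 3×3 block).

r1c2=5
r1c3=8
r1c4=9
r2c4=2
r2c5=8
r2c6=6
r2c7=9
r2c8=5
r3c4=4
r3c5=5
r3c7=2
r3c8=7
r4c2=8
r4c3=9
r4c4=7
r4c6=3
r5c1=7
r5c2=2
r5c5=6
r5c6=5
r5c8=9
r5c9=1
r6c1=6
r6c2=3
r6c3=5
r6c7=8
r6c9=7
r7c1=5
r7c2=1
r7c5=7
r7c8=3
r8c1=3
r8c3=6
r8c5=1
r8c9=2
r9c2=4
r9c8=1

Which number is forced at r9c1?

8

Cell r9c1 itself could take any of {2, 8, 9} by direct elimination.
Consider where 8 can go in column 1.
r1c1 is out (row 1 already has a 8).
r2c1 is out (row 2 already has a 8).
r3c1 is out (box 1 already has a 8).
r4c1 is out (row 4 already has a 8).
So the only cell in column 1 that can hold 8 is r9c1.
Therefore r9c1 = 8.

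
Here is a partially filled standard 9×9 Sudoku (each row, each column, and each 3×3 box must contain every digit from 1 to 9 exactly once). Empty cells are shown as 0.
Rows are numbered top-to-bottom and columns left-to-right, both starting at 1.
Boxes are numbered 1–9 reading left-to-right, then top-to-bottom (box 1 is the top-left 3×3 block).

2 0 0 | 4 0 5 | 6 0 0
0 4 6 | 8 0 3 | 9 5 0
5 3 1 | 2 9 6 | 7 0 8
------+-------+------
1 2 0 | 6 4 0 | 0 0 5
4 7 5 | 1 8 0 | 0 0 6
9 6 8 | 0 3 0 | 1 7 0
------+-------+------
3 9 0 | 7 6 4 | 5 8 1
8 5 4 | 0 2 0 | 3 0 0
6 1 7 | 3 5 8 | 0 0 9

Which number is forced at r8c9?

7

Row 8 already contains {2, 3, 4, 5, 8}.
Column 9 already contains {1, 5, 6, 8, 9}.
Its 3×3 block (box 9) already contains {1, 3, 5, 8, 9}.
The only value from 1–9 not eliminated is 7, so r8c9 = 7.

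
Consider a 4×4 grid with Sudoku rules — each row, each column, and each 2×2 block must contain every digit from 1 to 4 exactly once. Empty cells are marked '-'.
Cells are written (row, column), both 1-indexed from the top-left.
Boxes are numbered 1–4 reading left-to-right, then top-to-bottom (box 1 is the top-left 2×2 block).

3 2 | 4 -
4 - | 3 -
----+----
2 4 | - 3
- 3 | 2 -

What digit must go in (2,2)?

1

Row 2 already contains {3, 4}.
Column 2 already contains {2, 3, 4}.
Its 2×2 block (box 1) already contains {2, 3, 4}.
The only value from 1–4 not eliminated is 1, so (2,2) = 1.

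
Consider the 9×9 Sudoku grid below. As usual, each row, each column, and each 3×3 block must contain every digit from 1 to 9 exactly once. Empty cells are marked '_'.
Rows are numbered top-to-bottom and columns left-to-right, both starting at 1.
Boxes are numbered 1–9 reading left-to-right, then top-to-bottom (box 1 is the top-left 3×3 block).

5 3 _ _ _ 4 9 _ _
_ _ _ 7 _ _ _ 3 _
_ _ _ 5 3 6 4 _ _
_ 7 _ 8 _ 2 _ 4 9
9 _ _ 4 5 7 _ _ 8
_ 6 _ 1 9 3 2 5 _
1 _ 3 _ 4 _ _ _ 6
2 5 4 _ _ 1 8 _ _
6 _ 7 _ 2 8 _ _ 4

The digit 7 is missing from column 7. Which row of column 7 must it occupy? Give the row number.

7

Consider where 7 can go in column 7.
r2c7 is out (row 2 already has a 7).
r4c7 is out (row 4 already has a 7).
r5c7 is out (row 5 already has a 7).
r9c7 is out (row 9 already has a 7).
So the only cell in column 7 that can hold 7 is r7c7.
That is row 7.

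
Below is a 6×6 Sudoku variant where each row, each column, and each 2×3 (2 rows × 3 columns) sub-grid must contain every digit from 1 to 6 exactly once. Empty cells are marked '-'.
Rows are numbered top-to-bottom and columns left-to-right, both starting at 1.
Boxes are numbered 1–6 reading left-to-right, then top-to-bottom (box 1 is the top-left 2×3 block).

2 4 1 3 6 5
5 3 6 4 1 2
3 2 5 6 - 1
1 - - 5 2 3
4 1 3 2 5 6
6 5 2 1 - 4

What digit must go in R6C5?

Row 6 already contains {1, 2, 4, 5, 6}.
Column 5 already contains {1, 2, 5, 6}.
Its 2×3 block (box 6) already contains {1, 2, 4, 5, 6}.
The only value from 1–6 not eliminated is 3, so R6C5 = 3.

3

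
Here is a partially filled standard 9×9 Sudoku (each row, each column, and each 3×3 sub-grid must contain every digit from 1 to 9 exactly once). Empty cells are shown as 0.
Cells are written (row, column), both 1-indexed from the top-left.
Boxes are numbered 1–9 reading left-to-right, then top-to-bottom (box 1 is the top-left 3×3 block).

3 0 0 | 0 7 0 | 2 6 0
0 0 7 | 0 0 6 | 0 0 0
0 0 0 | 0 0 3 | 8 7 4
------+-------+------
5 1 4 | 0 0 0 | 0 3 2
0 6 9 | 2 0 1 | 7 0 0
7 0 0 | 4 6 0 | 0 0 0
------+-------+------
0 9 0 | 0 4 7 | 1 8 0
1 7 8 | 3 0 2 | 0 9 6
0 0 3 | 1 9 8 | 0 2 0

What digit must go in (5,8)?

Cell (5,8) itself could take any of {4, 5} by direct elimination.
Consider where 4 can go in row 5.
(5,1) is out (box 4 already has a 4).
(5,5) is out (column 5 already has a 4).
(5,9) is out (column 9 already has a 4).
So the only cell in row 5 that can hold 4 is (5,8).
Therefore (5,8) = 4.

4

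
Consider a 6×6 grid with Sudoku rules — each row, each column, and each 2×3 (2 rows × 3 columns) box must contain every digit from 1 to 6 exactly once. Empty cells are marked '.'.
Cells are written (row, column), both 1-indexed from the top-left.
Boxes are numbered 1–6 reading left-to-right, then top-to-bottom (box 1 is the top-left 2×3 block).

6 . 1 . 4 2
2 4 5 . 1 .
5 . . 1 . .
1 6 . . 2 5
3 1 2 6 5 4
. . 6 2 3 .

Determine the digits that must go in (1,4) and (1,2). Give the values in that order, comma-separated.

5,3

For (1,4):
  Consider where 5 can go in column 4.
  (2,4) is out (row 2 already has a 5).
  (4,4) is out (row 4 already has a 5).
  So the only cell in column 4 that can hold 5 is (1,4).
  So (1,4) = 5.
For (1,2):
  Row 1 already contains {1, 2, 4, 6}.
  Column 2 already contains {1, 4, 6}.
  Its 2×3 block (box 1) already contains {1, 2, 4, 5, 6}.
  The only value from 1–6 not eliminated is 3, so (1,2) = 3.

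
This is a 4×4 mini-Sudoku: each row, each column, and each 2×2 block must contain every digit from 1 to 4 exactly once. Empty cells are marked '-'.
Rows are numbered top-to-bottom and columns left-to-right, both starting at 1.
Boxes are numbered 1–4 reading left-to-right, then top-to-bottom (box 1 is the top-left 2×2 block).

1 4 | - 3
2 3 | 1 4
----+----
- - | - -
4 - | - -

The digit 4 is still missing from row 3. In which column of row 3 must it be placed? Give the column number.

3

Consider where 4 can go in row 3.
r3c1 is out (column 1 already has a 4).
r3c2 is out (column 2 already has a 4).
r3c4 is out (column 4 already has a 4).
So the only cell in row 3 that can hold 4 is r3c3.
That is column 3.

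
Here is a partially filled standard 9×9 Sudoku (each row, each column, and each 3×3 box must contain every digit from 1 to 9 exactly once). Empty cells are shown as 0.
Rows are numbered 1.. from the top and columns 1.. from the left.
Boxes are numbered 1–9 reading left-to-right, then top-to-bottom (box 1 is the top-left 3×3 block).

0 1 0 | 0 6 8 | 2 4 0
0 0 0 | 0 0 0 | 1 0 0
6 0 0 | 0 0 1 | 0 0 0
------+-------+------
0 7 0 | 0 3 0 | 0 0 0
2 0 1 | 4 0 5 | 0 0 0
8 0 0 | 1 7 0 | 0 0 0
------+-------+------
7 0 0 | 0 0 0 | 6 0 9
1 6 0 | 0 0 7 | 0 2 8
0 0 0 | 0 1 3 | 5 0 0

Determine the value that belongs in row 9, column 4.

6

Cell row 9, column 4 itself could take any of {2, 6, 8, 9} by direct elimination.
Consider where 6 can go in box 8.
row 7, column 4 is out (row 7 already has a 6).
row 7, column 5 is out (row 7 already has a 6).
row 7, column 6 is out (row 7 already has a 6).
row 8, column 4 is out (row 8 already has a 6).
row 8, column 5 is out (row 8 already has a 6).
So the only cell in box 8 that can hold 6 is row 9, column 4.
Therefore row 9, column 4 = 6.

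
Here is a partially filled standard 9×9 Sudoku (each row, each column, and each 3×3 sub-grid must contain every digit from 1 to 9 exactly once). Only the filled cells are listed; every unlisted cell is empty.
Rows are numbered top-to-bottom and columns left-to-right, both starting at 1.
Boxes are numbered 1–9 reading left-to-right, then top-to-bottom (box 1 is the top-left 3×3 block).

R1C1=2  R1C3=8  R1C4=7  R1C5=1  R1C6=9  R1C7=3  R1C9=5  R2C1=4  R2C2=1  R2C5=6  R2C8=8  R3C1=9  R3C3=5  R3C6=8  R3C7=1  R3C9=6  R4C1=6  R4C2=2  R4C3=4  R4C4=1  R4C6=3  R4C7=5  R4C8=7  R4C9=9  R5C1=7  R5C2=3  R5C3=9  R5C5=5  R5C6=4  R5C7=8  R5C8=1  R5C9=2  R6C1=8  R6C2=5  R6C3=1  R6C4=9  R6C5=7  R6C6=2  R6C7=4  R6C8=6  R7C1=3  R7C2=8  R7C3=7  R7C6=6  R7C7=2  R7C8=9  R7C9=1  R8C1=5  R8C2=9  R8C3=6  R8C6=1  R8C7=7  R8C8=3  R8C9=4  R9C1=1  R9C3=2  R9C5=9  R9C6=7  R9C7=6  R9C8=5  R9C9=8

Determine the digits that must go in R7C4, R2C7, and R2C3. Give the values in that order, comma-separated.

5,9,3

For R7C4:
  Consider where 5 can go in box 8.
  R7C5 is out (column 5 already has a 5).
  R8C4 is out (row 8 already has a 5).
  R8C5 is out (row 8 already has a 5).
  R9C4 is out (row 9 already has a 5).
  So the only cell in box 8 that can hold 5 is R7C4.
  So R7C4 = 5.
For R2C7:
  Row 2 already contains {1, 4, 6, 8}.
  Column 7 already contains {1, 2, 3, 4, 5, 6, 7, 8}.
  Its 3×3 block (box 3) already contains {1, 3, 5, 6, 8}.
  The only value from 1–9 not eliminated is 9, so R2C7 = 9.
For R2C3:
  Row 2 already contains {1, 4, 6, 8}.
  Column 3 already contains {1, 2, 4, 5, 6, 7, 8, 9}.
  Its 3×3 block (box 1) already contains {1, 2, 4, 5, 8, 9}.
  The only value from 1–9 not eliminated is 3, so R2C3 = 3.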